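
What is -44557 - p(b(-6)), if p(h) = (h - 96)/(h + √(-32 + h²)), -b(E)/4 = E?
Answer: -44503 - 9*√34 ≈ -44556.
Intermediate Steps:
b(E) = -4*E
p(h) = (-96 + h)/(h + √(-32 + h²))
-44557 - p(b(-6)) = -44557 - (-96 - 4*(-6))/(-4*(-6) + √(-32 + (-4*(-6))²)) = -44557 - (-96 + 24)/(24 + √(-32 + 24²)) = -44557 - (-72)/(24 + √(-32 + 576)) = -44557 - (-72)/(24 + √544) = -44557 - (-72)/(24 + 4*√34) = -44557 + 72/(24 + 4*√34)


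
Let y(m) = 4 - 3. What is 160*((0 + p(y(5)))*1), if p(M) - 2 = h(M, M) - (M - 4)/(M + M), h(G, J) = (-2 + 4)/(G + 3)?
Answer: 640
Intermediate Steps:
y(m) = 1
h(G, J) = 2/(3 + G)
p(M) = 2 + 2/(3 + M) - (-4 + M)/(2*M) (p(M) = 2 + (2/(3 + M) - (M - 4)/(M + M)) = 2 + (2/(3 + M) - (-4 + M)/(2*M)) = 2 + 2/(3 + M) - (-4 + M)/(2*M))
160*((0 + p(y(5)))*1) = 160*((0 + (½)*(12 + 3*1² + 17*1)/(1*(3 + 1)))*1) = 160*((0 + (½)*1*(12 + 3*1 + 17)/4)*1) = 160*((0 + (½)*1*(¼)*(12 + 3 + 17))*1) = 160*((0 + (½)*1*(¼)*32)*1) = 160*((0 + 4)*1) = 160*(4*1) = 160*4 = 640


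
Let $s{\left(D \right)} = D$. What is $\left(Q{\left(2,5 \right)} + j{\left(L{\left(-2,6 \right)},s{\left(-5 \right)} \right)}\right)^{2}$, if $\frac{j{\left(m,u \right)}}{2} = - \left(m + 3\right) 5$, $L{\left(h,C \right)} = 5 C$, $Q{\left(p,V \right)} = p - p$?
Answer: $108900$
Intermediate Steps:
$Q{\left(p,V \right)} = 0$
$j{\left(m,u \right)} = -30 - 10 m$ ($j{\left(m,u \right)} = 2 \left(- \left(m + 3\right) 5\right) = 2 \left(- \left(3 + m\right) 5\right) = 2 \left(- (15 + 5 m)\right) = 2 \left(-15 - 5 m\right) = -30 - 10 m$)
$\left(Q{\left(2,5 \right)} + j{\left(L{\left(-2,6 \right)},s{\left(-5 \right)} \right)}\right)^{2} = \left(0 - \left(30 + 10 \cdot 5 \cdot 6\right)\right)^{2} = \left(0 - 330\right)^{2} = \left(-330\right)^{2} = 108900$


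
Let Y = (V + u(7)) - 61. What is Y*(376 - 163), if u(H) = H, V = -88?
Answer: -30246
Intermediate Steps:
Y = -142 (Y = (-88 + 7) - 61 = -81 - 61 = -142)
Y*(376 - 163) = -142*(376 - 163) = -142*213 = -30246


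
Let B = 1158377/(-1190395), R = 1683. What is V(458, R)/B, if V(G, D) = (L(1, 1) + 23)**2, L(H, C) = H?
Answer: -685667520/1158377 ≈ -591.92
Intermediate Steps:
B = -1158377/1190395 (B = 1158377*(-1/1190395) = -1158377/1190395 ≈ -0.97310)
V(G, D) = 576 (V(G, D) = (1 + 23)**2 = 24**2 = 576)
V(458, R)/B = 576/(-1158377/1190395) = 576*(-1190395/1158377) = -685667520/1158377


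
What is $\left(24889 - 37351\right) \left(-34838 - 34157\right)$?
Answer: $859815690$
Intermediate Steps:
$\left(24889 - 37351\right) \left(-34838 - 34157\right) = \left(-12462\right) \left(-68995\right) = 859815690$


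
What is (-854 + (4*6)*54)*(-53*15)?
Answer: -351390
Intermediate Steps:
(-854 + (4*6)*54)*(-53*15) = (-854 + 24*54)*(-795) = (-854 + 1296)*(-795) = 442*(-795) = -351390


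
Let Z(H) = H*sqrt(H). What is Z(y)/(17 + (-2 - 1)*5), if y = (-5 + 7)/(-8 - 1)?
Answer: -I*sqrt(2)/27 ≈ -0.052378*I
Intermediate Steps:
y = -2/9 (y = 2/(-9) = 2*(-1/9) = -2/9 ≈ -0.22222)
Z(H) = H**(3/2)
Z(y)/(17 + (-2 - 1)*5) = (-2/9)**(3/2)/(17 + (-2 - 1)*5) = (-2*I*sqrt(2)/27)/(17 - 3*5) = (-2*I*sqrt(2)/27)/(17 - 15) = (-2*I*sqrt(2)/27)/2 = -I*sqrt(2)/27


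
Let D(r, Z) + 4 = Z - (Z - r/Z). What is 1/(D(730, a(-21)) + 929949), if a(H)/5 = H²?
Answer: 441/410105891 ≈ 1.0753e-6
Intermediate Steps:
a(H) = 5*H²
D(r, Z) = -4 + r/Z (D(r, Z) = -4 + (Z - (Z - r/Z)) = -4 + (Z + (-Z + r/Z)) = -4 + r/Z)
1/(D(730, a(-21)) + 929949) = 1/((-4 + 730/((5*(-21)²))) + 929949) = 1/((-4 + 730/((5*441))) + 929949) = 1/((-4 + 730/2205) + 929949) = 1/((-4 + 730*(1/2205)) + 929949) = 1/((-4 + 146/441) + 929949) = 1/(-1618/441 + 929949) = 1/(410105891/441) = 441/410105891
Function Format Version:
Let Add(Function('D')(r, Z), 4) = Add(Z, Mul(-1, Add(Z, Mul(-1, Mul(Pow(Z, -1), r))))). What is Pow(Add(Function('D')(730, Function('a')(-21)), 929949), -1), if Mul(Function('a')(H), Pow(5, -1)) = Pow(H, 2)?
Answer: Rational(441, 410105891) ≈ 1.0753e-6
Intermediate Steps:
Function('a')(H) = Mul(5, Pow(H, 2))
Function('D')(r, Z) = Add(-4, Mul(r, Pow(Z, -1))) (Function('D')(r, Z) = Add(-4, Add(Z, Mul(-1, Add(Z, Mul(-1, Mul(Pow(Z, -1), r)))))) = Add(-4, Add(Z, Mul(-1, Add(Z, Mul(-1, Mul(r, Pow(Z, -1))))))) = Add(-4, Add(Z, Mul(-1, Add(Z, Mul(-1, r, Pow(Z, -1)))))) = Add(-4, Add(Z, Add(Mul(-1, Z), Mul(r, Pow(Z, -1))))) = Add(-4, Mul(r, Pow(Z, -1))))
Pow(Add(Function('D')(730, Function('a')(-21)), 929949), -1) = Pow(Add(Add(-4, Mul(730, Pow(Mul(5, Pow(-21, 2)), -1))), 929949), -1) = Pow(Add(Add(-4, Mul(730, Pow(Mul(5, 441), -1))), 929949), -1) = Pow(Add(Add(-4, Mul(730, Pow(2205, -1))), 929949), -1) = Pow(Add(Add(-4, Mul(730, Rational(1, 2205))), 929949), -1) = Pow(Add(Add(-4, Rational(146, 441)), 929949), -1) = Pow(Add(Rational(-1618, 441), 929949), -1) = Pow(Rational(410105891, 441), -1) = Rational(441, 410105891)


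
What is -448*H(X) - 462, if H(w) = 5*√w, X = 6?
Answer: -462 - 2240*√6 ≈ -5948.9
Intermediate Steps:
-448*H(X) - 462 = -2240*√6 - 462 = -462 - 2240*√6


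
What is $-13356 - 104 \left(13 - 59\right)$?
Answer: $-8572$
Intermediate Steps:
$-13356 - 104 \left(13 - 59\right) = -13356 - -4784 = -13356 + 4784 = -8572$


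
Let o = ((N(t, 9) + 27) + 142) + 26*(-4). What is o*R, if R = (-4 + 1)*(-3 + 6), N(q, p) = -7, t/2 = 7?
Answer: -522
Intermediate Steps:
t = 14 (t = 2*7 = 14)
R = -9 (R = -3*3 = -9)
o = 58 (o = ((-7 + 27) + 142) + 26*(-4) = (20 + 142) - 104 = 162 - 104 = 58)
o*R = 58*(-9) = -522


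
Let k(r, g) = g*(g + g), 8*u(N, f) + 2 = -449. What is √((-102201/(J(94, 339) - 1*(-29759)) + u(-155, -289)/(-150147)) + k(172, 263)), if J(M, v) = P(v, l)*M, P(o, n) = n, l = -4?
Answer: √4786671636931165399165458/5882359068 ≈ 371.93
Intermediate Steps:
u(N, f) = -451/8 (u(N, f) = -¼ + (⅛)*(-449) = -¼ - 449/8 = -451/8)
J(M, v) = -4*M
k(r, g) = 2*g² (k(r, g) = g*(2*g) = 2*g²)
√((-102201/(J(94, 339) - 1*(-29759)) + u(-155, -289)/(-150147)) + k(172, 263)) = √((-102201/(-4*94 - 1*(-29759)) - 451/8/(-150147)) + 2*263²) = √((-102201/(-376 + 29759) - 451/8*(-1/150147)) + 2*69169) = √((-102201/29383 + 451/1201176) + 138338) = √(-122748136643/35294154408 + 138338) = √(4882399984357261/35294154408) = √4786671636931165399165458/5882359068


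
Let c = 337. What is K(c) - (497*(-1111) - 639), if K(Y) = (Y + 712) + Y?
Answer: 554192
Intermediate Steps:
K(Y) = 712 + 2*Y (K(Y) = (712 + Y) + Y = 712 + 2*Y)
K(c) - (497*(-1111) - 639) = (712 + 2*337) - (497*(-1111) - 639) = (712 + 674) - (-552167 - 639) = 1386 - 1*(-552806) = 1386 + 552806 = 554192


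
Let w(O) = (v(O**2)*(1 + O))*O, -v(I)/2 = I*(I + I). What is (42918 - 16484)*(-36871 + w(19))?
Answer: -5237230725294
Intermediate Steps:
v(I) = -4*I**2 (v(I) = -2*I*(I + I) = -2*I*2*I = -4*I**2)
w(O) = -4*O**5*(1 + O) (w(O) = ((-4*O**4)*(1 + O))*O = (-4*O**4*(1 + O))*O = -4*O**5*(1 + O))
(42918 - 16484)*(-36871 + w(19)) = (42918 - 16484)*(-36871 + 4*19**5*(-1 - 1*19)) = 26434*(-36871 + 4*2476099*(-1 - 19)) = 26434*(-36871 + 4*2476099*(-20)) = 26434*(-36871 - 198087920) = 26434*(-198124791) = -5237230725294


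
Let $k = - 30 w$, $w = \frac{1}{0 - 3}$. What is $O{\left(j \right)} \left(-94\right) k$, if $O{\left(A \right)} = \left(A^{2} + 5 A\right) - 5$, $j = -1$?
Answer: $8460$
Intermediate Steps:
$O{\left(A \right)} = -5 + A^{2} + 5 A$
$w = - \frac{1}{3}$ ($w = \frac{1}{-3} = - \frac{1}{3} \approx -0.33333$)
$k = 10$ ($k = \left(-30\right) \left(- \frac{1}{3}\right) = 10$)
$O{\left(j \right)} \left(-94\right) k = \left(-5 + \left(-1\right)^{2} + 5 \left(-1\right)\right) \left(-94\right) 10 = \left(-5 + 1 - 5\right) \left(-94\right) 10 = \left(-9\right) \left(-94\right) 10 = 846 \cdot 10 = 8460$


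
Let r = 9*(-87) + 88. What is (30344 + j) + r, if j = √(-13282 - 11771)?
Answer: 29649 + I*√25053 ≈ 29649.0 + 158.28*I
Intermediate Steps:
r = -695 (r = -783 + 88 = -695)
j = I*√25053 (j = √(-25053) = I*√25053 ≈ 158.28*I)
(30344 + j) + r = (30344 + I*√25053) - 695 = 29649 + I*√25053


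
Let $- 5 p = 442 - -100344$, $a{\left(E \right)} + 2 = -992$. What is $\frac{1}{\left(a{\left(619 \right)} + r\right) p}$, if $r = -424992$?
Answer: $\frac{5}{42933424996} \approx 1.1646 \cdot 10^{-10}$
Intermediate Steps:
$a{\left(E \right)} = -994$ ($a{\left(E \right)} = -2 - 992 = -994$)
$p = - \frac{100786}{5}$ ($p = - \frac{442 - -100344}{5} = - \frac{442 + 100344}{5} = \left(- \frac{1}{5}\right) 100786 = - \frac{100786}{5} \approx -20157.0$)
$\frac{1}{\left(a{\left(619 \right)} + r\right) p} = \frac{1}{\left(-994 - 424992\right) \left(- \frac{100786}{5}\right)} = \frac{1}{-425986} \left(- \frac{5}{100786}\right) = \left(- \frac{1}{425986}\right) \left(- \frac{5}{100786}\right) = \frac{5}{42933424996}$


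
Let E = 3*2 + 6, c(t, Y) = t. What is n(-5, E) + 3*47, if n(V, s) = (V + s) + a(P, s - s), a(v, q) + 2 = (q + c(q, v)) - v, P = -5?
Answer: 151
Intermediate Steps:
E = 12 (E = 6 + 6 = 12)
a(v, q) = -2 - v + 2*q (a(v, q) = -2 + ((q + q) - v) = -2 + (2*q - v) = -2 + (-v + 2*q) = -2 - v + 2*q)
n(V, s) = 3 + V + s (n(V, s) = (V + s) + (-2 - 1*(-5) + 2*(s - s)) = (V + s) + (-2 + 5 + 2*0) = (V + s) + (-2 + 5 + 0) = (V + s) + 3 = 3 + V + s)
n(-5, E) + 3*47 = (3 - 5 + 12) + 3*47 = 10 + 141 = 151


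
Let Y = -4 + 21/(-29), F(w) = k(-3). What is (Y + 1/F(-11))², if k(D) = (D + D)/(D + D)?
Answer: 11664/841 ≈ 13.869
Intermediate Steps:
k(D) = 1 (k(D) = (2*D)/((2*D)) = (2*D)*(1/(2*D)) = 1)
F(w) = 1
Y = -137/29 (Y = -4 + 21*(-1/29) = -4 - 21/29 = -137/29 ≈ -4.7241)
(Y + 1/F(-11))² = (-137/29 + 1/1)² = (-137/29 + 1)² = (-108/29)² = 11664/841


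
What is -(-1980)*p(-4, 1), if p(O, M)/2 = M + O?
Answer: -11880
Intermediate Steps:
p(O, M) = 2*M + 2*O (p(O, M) = 2*(M + O) = 2*M + 2*O)
-(-1980)*p(-4, 1) = -(-1980)*(2*1 + 2*(-4)) = -(-1980)*(2 - 8) = -(-1980)*(-6) = -18*660 = -11880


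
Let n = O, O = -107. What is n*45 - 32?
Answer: -4847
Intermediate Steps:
n = -107
n*45 - 32 = -107*45 - 32 = -4815 - 32 = -4847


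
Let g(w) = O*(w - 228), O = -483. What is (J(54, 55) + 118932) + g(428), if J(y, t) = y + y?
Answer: 22440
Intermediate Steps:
g(w) = 110124 - 483*w (g(w) = -483*(w - 228) = -483*(-228 + w) = 110124 - 483*w)
J(y, t) = 2*y
(J(54, 55) + 118932) + g(428) = (2*54 + 118932) + (110124 - 483*428) = (108 + 118932) + (110124 - 206724) = 119040 - 96600 = 22440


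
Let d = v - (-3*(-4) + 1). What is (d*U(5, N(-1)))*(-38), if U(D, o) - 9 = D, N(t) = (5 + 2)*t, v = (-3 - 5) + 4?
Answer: 9044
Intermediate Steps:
v = -4 (v = -8 + 4 = -4)
N(t) = 7*t
U(D, o) = 9 + D
d = -17 (d = -4 - (-3*(-4) + 1) = -4 - (12 + 1) = -4 - 1*13 = -4 - 13 = -17)
(d*U(5, N(-1)))*(-38) = -17*(9 + 5)*(-38) = -17*14*(-38) = -238*(-38) = 9044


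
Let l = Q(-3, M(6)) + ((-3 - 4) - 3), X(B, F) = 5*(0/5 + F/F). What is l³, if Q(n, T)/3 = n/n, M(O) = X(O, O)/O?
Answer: -343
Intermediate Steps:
X(B, F) = 5 (X(B, F) = 5*(0*(⅕) + 1) = 5*(0 + 1) = 5*1 = 5)
M(O) = 5/O
Q(n, T) = 3 (Q(n, T) = 3*(n/n) = 3*1 = 3)
l = -7 (l = 3 + ((-3 - 4) - 3) = 3 + (-7 - 3) = 3 - 10 = -7)
l³ = (-7)³ = -343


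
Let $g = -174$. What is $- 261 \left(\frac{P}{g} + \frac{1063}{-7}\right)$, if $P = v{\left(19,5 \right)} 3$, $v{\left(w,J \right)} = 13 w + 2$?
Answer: $\frac{570573}{14} \approx 40755.0$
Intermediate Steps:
$v{\left(w,J \right)} = 2 + 13 w$
$P = 747$ ($P = \left(2 + 13 \cdot 19\right) 3 = \left(2 + 247\right) 3 = 249 \cdot 3 = 747$)
$- 261 \left(\frac{P}{g} + \frac{1063}{-7}\right) = - 261 \left(\frac{747}{-174} + \frac{1063}{-7}\right) = - 261 \left(747 \left(- \frac{1}{174}\right) + 1063 \left(- \frac{1}{7}\right)\right) = - 261 \left(- \frac{249}{58} - \frac{1063}{7}\right) = \left(-261\right) \left(- \frac{63397}{406}\right) = \frac{570573}{14}$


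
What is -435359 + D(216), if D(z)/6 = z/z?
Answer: -435353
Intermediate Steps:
D(z) = 6 (D(z) = 6*(z/z) = 6*1 = 6)
-435359 + D(216) = -435359 + 6 = -435353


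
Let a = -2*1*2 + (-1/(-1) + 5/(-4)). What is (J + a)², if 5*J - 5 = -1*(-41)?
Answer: 9801/400 ≈ 24.503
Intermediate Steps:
J = 46/5 (J = 1 + (-1*(-41))/5 = 1 + (⅕)*41 = 1 + 41/5 = 46/5 ≈ 9.2000)
a = -17/4 (a = -2*2 + (-1*(-1) + 5*(-¼)) = -1*4 + (1 - 5/4) = -4 - ¼ = -17/4 ≈ -4.2500)
(J + a)² = (46/5 - 17/4)² = (99/20)² = 9801/400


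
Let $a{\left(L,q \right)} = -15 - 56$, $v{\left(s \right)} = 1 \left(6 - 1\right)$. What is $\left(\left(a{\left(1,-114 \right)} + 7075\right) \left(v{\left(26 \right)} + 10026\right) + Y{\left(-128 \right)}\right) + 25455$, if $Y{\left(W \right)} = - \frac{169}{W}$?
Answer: $\frac{8996170281}{128} \approx 7.0283 \cdot 10^{7}$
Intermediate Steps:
$v{\left(s \right)} = 5$ ($v{\left(s \right)} = 1 \cdot 5 = 5$)
$a{\left(L,q \right)} = -71$ ($a{\left(L,q \right)} = -15 - 56 = -71$)
$\left(\left(a{\left(1,-114 \right)} + 7075\right) \left(v{\left(26 \right)} + 10026\right) + Y{\left(-128 \right)}\right) + 25455 = \left(\left(-71 + 7075\right) \left(5 + 10026\right) - \frac{169}{-128}\right) + 25455 = \left(7004 \cdot 10031 - - \frac{169}{128}\right) + 25455 = \left(70257124 + \frac{169}{128}\right) + 25455 = \frac{8992912041}{128} + 25455 = \frac{8996170281}{128}$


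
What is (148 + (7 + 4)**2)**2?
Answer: 72361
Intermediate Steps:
(148 + (7 + 4)**2)**2 = (148 + 11**2)**2 = (148 + 121)**2 = 269**2 = 72361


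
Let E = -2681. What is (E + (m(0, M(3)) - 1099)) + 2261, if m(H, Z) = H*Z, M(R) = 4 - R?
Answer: -1519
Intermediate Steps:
(E + (m(0, M(3)) - 1099)) + 2261 = (-2681 + (0*(4 - 1*3) - 1099)) + 2261 = (-2681 + (0*(4 - 3) - 1099)) + 2261 = (-2681 + (0*1 - 1099)) + 2261 = (-2681 + (0 - 1099)) + 2261 = (-2681 - 1099) + 2261 = -3780 + 2261 = -1519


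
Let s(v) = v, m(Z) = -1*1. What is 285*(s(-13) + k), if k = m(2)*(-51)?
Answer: 10830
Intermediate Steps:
m(Z) = -1
k = 51 (k = -1*(-51) = 51)
285*(s(-13) + k) = 285*(-13 + 51) = 285*38 = 10830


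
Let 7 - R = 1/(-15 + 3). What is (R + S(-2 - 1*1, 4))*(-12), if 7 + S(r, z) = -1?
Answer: 11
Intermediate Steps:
S(r, z) = -8 (S(r, z) = -7 - 1 = -8)
R = 85/12 (R = 7 - 1/(-15 + 3) = 7 - 1/(-12) = 7 - 1*(-1/12) = 7 + 1/12 = 85/12 ≈ 7.0833)
(R + S(-2 - 1*1, 4))*(-12) = (85/12 - 8)*(-12) = -11/12*(-12) = 11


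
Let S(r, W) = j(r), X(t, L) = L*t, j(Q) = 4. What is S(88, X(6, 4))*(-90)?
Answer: -360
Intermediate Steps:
S(r, W) = 4
S(88, X(6, 4))*(-90) = 4*(-90) = -360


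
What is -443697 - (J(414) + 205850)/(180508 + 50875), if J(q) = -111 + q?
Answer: -102664149104/231383 ≈ -4.4370e+5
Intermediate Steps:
-443697 - (J(414) + 205850)/(180508 + 50875) = -443697 - ((-111 + 414) + 205850)/(180508 + 50875) = -443697 - (303 + 205850)/231383 = -443697 - 206153/231383 = -102664149104/231383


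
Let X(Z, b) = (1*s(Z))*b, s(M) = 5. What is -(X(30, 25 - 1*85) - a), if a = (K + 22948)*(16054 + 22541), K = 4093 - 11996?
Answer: 580662075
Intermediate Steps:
K = -7903
X(Z, b) = 5*b (X(Z, b) = (1*5)*b = 5*b)
a = 580661775 (a = (-7903 + 22948)*(16054 + 22541) = 15045*38595 = 580661775)
-(X(30, 25 - 1*85) - a) = -(5*(25 - 1*85) - 1*580661775) = -(5*(25 - 85) - 580661775) = -(5*(-60) - 580661775) = -(-300 - 580661775) = -1*(-580662075) = 580662075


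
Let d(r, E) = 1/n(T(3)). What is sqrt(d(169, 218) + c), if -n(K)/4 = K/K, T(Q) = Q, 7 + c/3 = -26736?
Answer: I*sqrt(320917)/2 ≈ 283.25*I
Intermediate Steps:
c = -80229 (c = -21 + 3*(-26736) = -21 - 80208 = -80229)
n(K) = -4 (n(K) = -4*K/K = -4*1 = -4)
d(r, E) = -1/4 (d(r, E) = 1/(-4) = -1/4)
sqrt(d(169, 218) + c) = sqrt(-1/4 - 80229) = sqrt(-320917/4) = I*sqrt(320917)/2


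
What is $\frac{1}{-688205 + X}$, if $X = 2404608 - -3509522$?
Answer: $\frac{1}{5225925} \approx 1.9135 \cdot 10^{-7}$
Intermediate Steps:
$X = 5914130$ ($X = 2404608 + 3509522 = 5914130$)
$\frac{1}{-688205 + X} = \frac{1}{-688205 + 5914130} = \frac{1}{5225925}$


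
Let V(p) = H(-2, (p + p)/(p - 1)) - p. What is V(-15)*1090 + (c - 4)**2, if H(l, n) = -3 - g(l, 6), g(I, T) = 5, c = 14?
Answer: 7730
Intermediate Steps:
H(l, n) = -8 (H(l, n) = -3 - 1*5 = -3 - 5 = -8)
V(p) = -8 - p
V(-15)*1090 + (c - 4)**2 = (-8 - 1*(-15))*1090 + (14 - 4)**2 = (-8 + 15)*1090 + 10**2 = 7*1090 + 100 = 7630 + 100 = 7730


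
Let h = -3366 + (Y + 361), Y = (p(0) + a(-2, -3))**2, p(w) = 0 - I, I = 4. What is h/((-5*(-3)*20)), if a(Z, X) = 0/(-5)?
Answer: -2989/300 ≈ -9.9633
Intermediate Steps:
a(Z, X) = 0 (a(Z, X) = 0*(-1/5) = 0)
p(w) = -4 (p(w) = 0 - 1*4 = 0 - 4 = -4)
Y = 16 (Y = (-4 + 0)**2 = (-4)**2 = 16)
h = -2989 (h = -3366 + (16 + 361) = -3366 + 377 = -2989)
h/((-5*(-3)*20)) = -2989/(-5*(-3)*20) = -2989/(15*20) = -2989/300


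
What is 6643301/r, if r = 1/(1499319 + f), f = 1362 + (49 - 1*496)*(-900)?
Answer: 12642075580281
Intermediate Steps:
f = 403662 (f = 1362 + (49 - 496)*(-900) = 1362 - 447*(-900) = 1362 + 402300 = 403662)
r = 1/1902981 (r = 1/(1499319 + 403662) = 1/1902981 ≈ 5.2549e-7)
6643301/r = 6643301/(1/1902981) = 6643301*1902981 = 12642075580281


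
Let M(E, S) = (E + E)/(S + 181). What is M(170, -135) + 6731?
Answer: 154983/23 ≈ 6738.4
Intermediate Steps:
M(E, S) = 2*E/(181 + S) (M(E, S) = (2*E)/(181 + S) = 2*E/(181 + S))
M(170, -135) + 6731 = 2*170/(181 - 135) + 6731 = 2*170/46 + 6731 = 2*170*(1/46) + 6731 = 170/23 + 6731 = 154983/23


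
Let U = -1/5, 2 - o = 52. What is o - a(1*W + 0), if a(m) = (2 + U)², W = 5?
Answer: -1331/25 ≈ -53.240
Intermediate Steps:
o = -50 (o = 2 - 1*52 = 2 - 52 = -50)
U = -⅕ (U = -1*⅕ = -⅕ ≈ -0.20000)
a(m) = 81/25 (a(m) = (2 - ⅕)² = (9/5)² = 81/25)
o - a(1*W + 0) = -50 - 1*81/25 = -50 - 81/25 = -1331/25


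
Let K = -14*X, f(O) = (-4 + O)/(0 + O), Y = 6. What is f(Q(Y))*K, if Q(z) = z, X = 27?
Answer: -126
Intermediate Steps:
f(O) = (-4 + O)/O
K = -378 (K = -14*27 = -378)
f(Q(Y))*K = ((-4 + 6)/6)*(-378) = ((⅙)*2)*(-378) = (⅓)*(-378) = -126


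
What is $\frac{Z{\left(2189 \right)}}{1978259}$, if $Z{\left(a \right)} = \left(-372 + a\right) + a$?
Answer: $\frac{4006}{1978259} \approx 0.002025$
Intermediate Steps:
$Z{\left(a \right)} = -372 + 2 a$
$\frac{Z{\left(2189 \right)}}{1978259} = \frac{-372 + 2 \cdot 2189}{1978259} = \left(-372 + 4378\right) \frac{1}{1978259} = 4006 \cdot \frac{1}{1978259} = \frac{4006}{1978259}$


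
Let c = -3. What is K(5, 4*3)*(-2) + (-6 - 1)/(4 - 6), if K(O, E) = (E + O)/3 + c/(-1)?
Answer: -83/6 ≈ -13.833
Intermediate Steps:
K(O, E) = 3 + E/3 + O/3 (K(O, E) = (E + O)/3 - 3/(-1) = (E + O)*(⅓) - 3*(-1) = (E/3 + O/3) + 3 = 3 + E/3 + O/3)
K(5, 4*3)*(-2) + (-6 - 1)/(4 - 6) = (3 + (4*3)/3 + (⅓)*5)*(-2) + (-6 - 1)/(4 - 6) = (3 + (⅓)*12 + 5/3)*(-2) - 7/(-2) = (3 + 4 + 5/3)*(-2) - 7*(-½) = (26/3)*(-2) + 7/2 = -52/3 + 7/2 = -83/6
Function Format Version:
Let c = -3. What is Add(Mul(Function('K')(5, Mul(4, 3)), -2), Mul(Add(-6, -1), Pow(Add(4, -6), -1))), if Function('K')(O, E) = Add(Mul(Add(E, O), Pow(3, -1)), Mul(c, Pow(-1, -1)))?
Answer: Rational(-83, 6) ≈ -13.833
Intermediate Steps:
Function('K')(O, E) = Add(3, Mul(Rational(1, 3), E), Mul(Rational(1, 3), O)) (Function('K')(O, E) = Add(Mul(Add(E, O), Pow(3, -1)), Mul(-3, Pow(-1, -1))) = Add(Mul(Add(E, O), Rational(1, 3)), Mul(-3, -1)) = Add(Add(Mul(Rational(1, 3), E), Mul(Rational(1, 3), O)), 3) = Add(3, Mul(Rational(1, 3), E), Mul(Rational(1, 3), O)))
Add(Mul(Function('K')(5, Mul(4, 3)), -2), Mul(Add(-6, -1), Pow(Add(4, -6), -1))) = Add(Mul(Add(3, Mul(Rational(1, 3), Mul(4, 3)), Mul(Rational(1, 3), 5)), -2), Mul(Add(-6, -1), Pow(Add(4, -6), -1))) = Add(Mul(Add(3, Mul(Rational(1, 3), 12), Rational(5, 3)), -2), Mul(-7, Pow(-2, -1))) = Add(Mul(Add(3, 4, Rational(5, 3)), -2), Mul(-7, Rational(-1, 2))) = Add(Mul(Rational(26, 3), -2), Rational(7, 2)) = Add(Rational(-52, 3), Rational(7, 2)) = Rational(-83, 6)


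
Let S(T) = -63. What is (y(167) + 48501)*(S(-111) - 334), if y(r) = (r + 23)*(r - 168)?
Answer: -19179467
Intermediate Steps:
y(r) = (-168 + r)*(23 + r) (y(r) = (23 + r)*(-168 + r) = (-168 + r)*(23 + r))
(y(167) + 48501)*(S(-111) - 334) = ((-3864 + 167**2 - 145*167) + 48501)*(-63 - 334) = ((-3864 + 27889 - 24215) + 48501)*(-397) = (-190 + 48501)*(-397) = 48311*(-397) = -19179467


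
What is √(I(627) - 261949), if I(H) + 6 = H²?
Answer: √131174 ≈ 362.18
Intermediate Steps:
I(H) = -6 + H²
√(I(627) - 261949) = √((-6 + 627²) - 261949) = √((-6 + 393129) - 261949) = √(393123 - 261949) = √131174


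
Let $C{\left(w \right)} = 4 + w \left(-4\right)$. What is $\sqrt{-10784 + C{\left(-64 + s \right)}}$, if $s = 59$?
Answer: $2 i \sqrt{2690} \approx 103.73 i$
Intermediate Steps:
$C{\left(w \right)} = 4 - 4 w$
$\sqrt{-10784 + C{\left(-64 + s \right)}} = \sqrt{-10784 - \left(-4 + 4 \left(-64 + 59\right)\right)} = \sqrt{-10784 + \left(4 - -20\right)} = \sqrt{-10784 + \left(4 + 20\right)} = \sqrt{-10784 + 24} = \sqrt{-10760} = 2 i \sqrt{2690}$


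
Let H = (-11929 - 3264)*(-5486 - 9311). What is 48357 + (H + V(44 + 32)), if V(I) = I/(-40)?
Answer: 2248591761/10 ≈ 2.2486e+8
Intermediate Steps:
H = 224810821 (H = -15193*(-14797) = 224810821)
V(I) = -I/40 (V(I) = I*(-1/40) = -I/40)
48357 + (H + V(44 + 32)) = 48357 + (224810821 - (44 + 32)/40) = 48357 + (224810821 - 1/40*76) = 48357 + (224810821 - 19/10) = 48357 + 2248108191/10 = 2248591761/10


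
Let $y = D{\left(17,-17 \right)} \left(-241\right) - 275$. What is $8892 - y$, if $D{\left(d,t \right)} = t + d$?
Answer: $9167$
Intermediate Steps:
$D{\left(d,t \right)} = d + t$
$y = -275$ ($y = \left(17 - 17\right) \left(-241\right) - 275 = 0 \left(-241\right) - 275 = 0 - 275 = -275$)
$8892 - y = 8892 - -275 = 8892 + 275 = 9167$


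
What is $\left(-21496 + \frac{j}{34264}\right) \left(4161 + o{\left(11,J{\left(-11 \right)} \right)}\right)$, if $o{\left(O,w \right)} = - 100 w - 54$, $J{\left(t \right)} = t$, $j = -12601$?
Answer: $- \frac{3835223894815}{34264} \approx -1.1193 \cdot 10^{8}$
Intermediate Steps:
$o{\left(O,w \right)} = -54 - 100 w$
$\left(-21496 + \frac{j}{34264}\right) \left(4161 + o{\left(11,J{\left(-11 \right)} \right)}\right) = \left(-21496 - \frac{12601}{34264}\right) \left(4161 - -1046\right) = \left(-21496 - \frac{12601}{34264}\right) \left(4161 + \left(-54 + 1100\right)\right) = \left(-21496 - \frac{12601}{34264}\right) \left(4161 + 1046\right) = \left(- \frac{736551545}{34264}\right) 5207 = - \frac{3835223894815}{34264}$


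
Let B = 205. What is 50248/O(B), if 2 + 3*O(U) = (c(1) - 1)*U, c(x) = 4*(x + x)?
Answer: 150744/1433 ≈ 105.19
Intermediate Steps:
c(x) = 8*x (c(x) = 4*(2*x) = 8*x)
O(U) = -⅔ + 7*U/3 (O(U) = -⅔ + ((8*1 - 1)*U)/3 = -⅔ + ((8 - 1)*U)/3 = -⅔ + (7*U)/3 = -⅔ + 7*U/3)
50248/O(B) = 50248/(-⅔ + (7/3)*205) = 50248/(-⅔ + 1435/3) = 50248/(1433/3) = 50248*(3/1433) = 150744/1433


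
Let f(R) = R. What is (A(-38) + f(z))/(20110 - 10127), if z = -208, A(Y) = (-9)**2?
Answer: -127/9983 ≈ -0.012722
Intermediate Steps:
A(Y) = 81
(A(-38) + f(z))/(20110 - 10127) = (81 - 208)/(20110 - 10127) = -127/9983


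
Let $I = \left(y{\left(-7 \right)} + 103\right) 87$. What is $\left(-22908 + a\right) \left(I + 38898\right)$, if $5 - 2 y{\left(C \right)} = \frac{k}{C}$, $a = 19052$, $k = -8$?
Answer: $- \frac{1296339000}{7} \approx -1.8519 \cdot 10^{8}$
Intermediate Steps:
$y{\left(C \right)} = \frac{5}{2} + \frac{4}{C}$ ($y{\left(C \right)} = \frac{5}{2} - \frac{\left(-8\right) \frac{1}{C}}{2} = \frac{5}{2} + \frac{4}{C}$)
$I = \frac{127803}{14}$ ($I = \left(\left(\frac{5}{2} + \frac{4}{-7}\right) + 103\right) 87 = \left(\left(\frac{5}{2} + 4 \left(- \frac{1}{7}\right)\right) + 103\right) 87 = \left(\left(\frac{5}{2} - \frac{4}{7}\right) + 103\right) 87 = \left(\frac{27}{14} + 103\right) 87 = \frac{1469}{14} \cdot 87 = \frac{127803}{14} \approx 9128.8$)
$\left(-22908 + a\right) \left(I + 38898\right) = \left(-22908 + 19052\right) \left(\frac{127803}{14} + 38898\right) = \left(-3856\right) \frac{672375}{14} = - \frac{1296339000}{7}$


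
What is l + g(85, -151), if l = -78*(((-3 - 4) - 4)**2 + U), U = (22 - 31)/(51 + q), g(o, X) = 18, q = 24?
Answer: -235266/25 ≈ -9410.6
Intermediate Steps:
U = -3/25 (U = (22 - 31)/(51 + 24) = -9/75 = -9*1/75 = -3/25 ≈ -0.12000)
l = -235716/25 (l = -78*(((-3 - 4) - 4)**2 - 3/25) = -78*((-7 - 4)**2 - 3/25) = -78*((-11)**2 - 3/25) = -78*(121 - 3/25) = -78*3022/25 = -235716/25 ≈ -9428.6)
l + g(85, -151) = -235716/25 + 18 = -235266/25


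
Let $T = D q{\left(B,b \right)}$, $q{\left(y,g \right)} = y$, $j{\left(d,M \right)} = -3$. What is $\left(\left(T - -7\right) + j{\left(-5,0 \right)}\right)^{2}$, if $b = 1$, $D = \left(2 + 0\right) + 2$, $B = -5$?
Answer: $256$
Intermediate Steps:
$D = 4$ ($D = 2 + 2 = 4$)
$T = -20$ ($T = 4 \left(-5\right) = -20$)
$\left(\left(T - -7\right) + j{\left(-5,0 \right)}\right)^{2} = \left(\left(-20 - -7\right) - 3\right)^{2} = \left(\left(-20 + 7\right) - 3\right)^{2} = \left(-13 - 3\right)^{2} = \left(-16\right)^{2} = 256$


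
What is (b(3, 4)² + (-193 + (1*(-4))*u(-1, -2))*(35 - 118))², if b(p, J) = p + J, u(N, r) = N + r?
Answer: 227165184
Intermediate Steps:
b(p, J) = J + p
(b(3, 4)² + (-193 + (1*(-4))*u(-1, -2))*(35 - 118))² = ((4 + 3)² + (-193 + (1*(-4))*(-1 - 2))*(35 - 118))² = (7² + (-193 - 4*(-3))*(-83))² = (49 + (-193 + 12)*(-83))² = (49 - 181*(-83))² = (49 + 15023)² = 15072² = 227165184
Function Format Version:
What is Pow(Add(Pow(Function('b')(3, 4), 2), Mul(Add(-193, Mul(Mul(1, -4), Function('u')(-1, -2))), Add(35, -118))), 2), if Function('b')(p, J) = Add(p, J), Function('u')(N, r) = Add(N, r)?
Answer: 227165184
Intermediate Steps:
Function('b')(p, J) = Add(J, p)
Pow(Add(Pow(Function('b')(3, 4), 2), Mul(Add(-193, Mul(Mul(1, -4), Function('u')(-1, -2))), Add(35, -118))), 2) = Pow(Add(Pow(Add(4, 3), 2), Mul(Add(-193, Mul(Mul(1, -4), Add(-1, -2))), Add(35, -118))), 2) = Pow(Add(Pow(7, 2), Mul(Add(-193, Mul(-4, -3)), -83)), 2) = Pow(Add(49, Mul(Add(-193, 12), -83)), 2) = Pow(Add(49, Mul(-181, -83)), 2) = Pow(Add(49, 15023), 2) = Pow(15072, 2) = 227165184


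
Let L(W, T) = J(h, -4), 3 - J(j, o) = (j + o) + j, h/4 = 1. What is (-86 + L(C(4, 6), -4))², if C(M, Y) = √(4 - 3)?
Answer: 7569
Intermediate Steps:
h = 4 (h = 4*1 = 4)
C(M, Y) = 1 (C(M, Y) = √1 = 1)
J(j, o) = 3 - o - 2*j (J(j, o) = 3 - ((j + o) + j) = 3 - (o + 2*j) = 3 + (-o - 2*j) = 3 - o - 2*j)
L(W, T) = -1 (L(W, T) = 3 - 1*(-4) - 2*4 = 3 + 4 - 8 = -1)
(-86 + L(C(4, 6), -4))² = (-86 - 1)² = (-87)² = 7569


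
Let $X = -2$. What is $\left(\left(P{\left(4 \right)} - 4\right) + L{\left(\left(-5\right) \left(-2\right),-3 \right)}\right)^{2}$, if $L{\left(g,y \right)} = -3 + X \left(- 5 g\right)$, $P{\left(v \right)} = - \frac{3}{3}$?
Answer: $8464$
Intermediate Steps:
$P{\left(v \right)} = -1$ ($P{\left(v \right)} = \left(-3\right) \frac{1}{3} = -1$)
$L{\left(g,y \right)} = -3 + 10 g$ ($L{\left(g,y \right)} = -3 - 2 \left(- 5 g\right) = -3 + 10 g$)
$\left(\left(P{\left(4 \right)} - 4\right) + L{\left(\left(-5\right) \left(-2\right),-3 \right)}\right)^{2} = \left(\left(-1 - 4\right) - \left(3 - 10 \left(\left(-5\right) \left(-2\right)\right)\right)\right)^{2} = \left(\left(-1 - 4\right) + \left(-3 + 10 \cdot 10\right)\right)^{2} = \left(-5 + \left(-3 + 100\right)\right)^{2} = \left(-5 + 97\right)^{2} = 92^{2} = 8464$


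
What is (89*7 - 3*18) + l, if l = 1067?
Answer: 1636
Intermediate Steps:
(89*7 - 3*18) + l = (89*7 - 3*18) + 1067 = (623 - 54) + 1067 = 569 + 1067 = 1636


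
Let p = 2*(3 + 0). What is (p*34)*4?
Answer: 816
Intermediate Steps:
p = 6 (p = 2*3 = 6)
(p*34)*4 = (6*34)*4 = 204*4 = 816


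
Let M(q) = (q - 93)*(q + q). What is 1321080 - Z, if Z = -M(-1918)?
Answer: 9035276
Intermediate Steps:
M(q) = 2*q*(-93 + q) (M(q) = (-93 + q)*(2*q) = 2*q*(-93 + q))
Z = -7714196 (Z = -2*(-1918)*(-93 - 1918) = -2*(-1918)*(-2011) = -1*7714196 = -7714196)
1321080 - Z = 1321080 - 1*(-7714196) = 1321080 + 7714196 = 9035276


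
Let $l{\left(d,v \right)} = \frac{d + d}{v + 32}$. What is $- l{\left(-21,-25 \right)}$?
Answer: $6$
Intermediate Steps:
$l{\left(d,v \right)} = \frac{2 d}{32 + v}$
$- l{\left(-21,-25 \right)} = - \frac{2 \left(-21\right)}{32 - 25} = - \frac{2 \left(-21\right)}{7} = \left(-1\right) \left(-6\right) = 6$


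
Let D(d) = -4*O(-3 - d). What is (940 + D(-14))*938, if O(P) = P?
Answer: 840448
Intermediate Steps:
D(d) = 12 + 4*d (D(d) = -4*(-3 - d) = 12 + 4*d)
(940 + D(-14))*938 = (940 + (12 + 4*(-14)))*938 = (940 + (12 - 56))*938 = (940 - 44)*938 = 896*938 = 840448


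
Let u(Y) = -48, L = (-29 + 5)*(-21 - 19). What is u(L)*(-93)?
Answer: 4464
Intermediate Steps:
L = 960 (L = -24*(-40) = 960)
u(L)*(-93) = -48*(-93) = 4464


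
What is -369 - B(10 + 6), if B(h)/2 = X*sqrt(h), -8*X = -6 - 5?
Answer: -380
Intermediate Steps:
X = 11/8 (X = -(-6 - 5)/8 = -1/8*(-11) = 11/8 ≈ 1.3750)
B(h) = 11*sqrt(h)/4 (B(h) = 2*(11*sqrt(h)/8) = 11*sqrt(h)/4)
-369 - B(10 + 6) = -369 - 11*sqrt(10 + 6)/4 = -369 - 11*sqrt(16)/4 = -369 - 11*4/4 = -369 - 1*11 = -369 - 11 = -380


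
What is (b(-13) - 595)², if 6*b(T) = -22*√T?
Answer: 3184652/9 + 13090*I*√13/3 ≈ 3.5385e+5 + 15732.0*I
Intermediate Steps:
b(T) = -11*√T/3 (b(T) = (-22*√T)/6 = -11*√T/3)
(b(-13) - 595)² = (-11*I*√13/3 - 595)² = (-595 - 11*I*√13/3)²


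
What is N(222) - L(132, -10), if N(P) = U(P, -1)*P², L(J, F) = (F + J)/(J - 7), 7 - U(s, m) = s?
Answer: -1324507622/125 ≈ -1.0596e+7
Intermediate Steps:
U(s, m) = 7 - s
L(J, F) = (F + J)/(-7 + J)
N(P) = P²*(7 - P) (N(P) = (7 - P)*P² = P²*(7 - P))
N(222) - L(132, -10) = 222²*(7 - 1*222) - (-10 + 132)/(-7 + 132) = 49284*(7 - 222) - 122/125 = 49284*(-215) - 122/125 = -10596060 - 1*122/125 = -10596060 - 122/125 = -1324507622/125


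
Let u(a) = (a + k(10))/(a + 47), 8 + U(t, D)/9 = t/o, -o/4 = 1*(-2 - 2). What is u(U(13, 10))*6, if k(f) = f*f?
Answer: -3390/283 ≈ -11.979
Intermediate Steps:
o = 16 (o = -4*(-2 - 2) = -4*(-4) = 16)
U(t, D) = -72 + 9*t/16 (U(t, D) = -72 + 9*(t/16) = -72 + 9*t/16)
k(f) = f²
u(a) = (100 + a)/(47 + a) (u(a) = (a + 10²)/(a + 47) = (a + 100)/(47 + a) = (100 + a)/(47 + a))
u(U(13, 10))*6 = ((100 + (-72 + (9/16)*13))/(47 + (-72 + (9/16)*13)))*6 = ((100 + (-72 + 117/16))/(47 + (-72 + 117/16)))*6 = ((100 - 1035/16)/(47 - 1035/16))*6 = ((565/16)/(-283/16))*6 = -16/283*565/16*6 = -565/283*6 = -3390/283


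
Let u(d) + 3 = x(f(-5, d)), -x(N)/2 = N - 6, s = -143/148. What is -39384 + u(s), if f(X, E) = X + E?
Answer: -2912867/74 ≈ -39363.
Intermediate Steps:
f(X, E) = E + X
s = -143/148 (s = -143*1/148 = -143/148 ≈ -0.96622)
x(N) = 12 - 2*N (x(N) = -2*(N - 6) = -2*(-6 + N) = 12 - 2*N)
u(d) = 19 - 2*d (u(d) = -3 + (12 - 2*(d - 5)) = -3 + (12 - 2*(-5 + d)) = -3 + (12 + (10 - 2*d)) = -3 + (22 - 2*d) = 19 - 2*d)
-39384 + u(s) = -39384 + (19 - 2*(-143/148)) = -39384 + (19 + 143/74) = -39384 + 1549/74 = -2912867/74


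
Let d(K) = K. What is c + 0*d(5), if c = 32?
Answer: 32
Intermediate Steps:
c + 0*d(5) = 32 + 0*5 = 32 + 0 = 32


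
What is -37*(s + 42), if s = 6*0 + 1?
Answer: -1591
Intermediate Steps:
s = 1 (s = 0 + 1 = 1)
-37*(s + 42) = -37*(1 + 42) = -37*43 = -1591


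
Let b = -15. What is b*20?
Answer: -300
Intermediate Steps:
b*20 = -15*20 = -300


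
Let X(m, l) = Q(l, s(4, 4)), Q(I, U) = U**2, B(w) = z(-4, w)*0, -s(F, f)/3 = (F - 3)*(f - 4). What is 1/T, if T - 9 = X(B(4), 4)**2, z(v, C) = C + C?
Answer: 1/9 ≈ 0.11111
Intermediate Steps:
z(v, C) = 2*C
s(F, f) = -3*(-4 + f)*(-3 + F) (s(F, f) = -3*(F - 3)*(f - 4) = -3*(-3 + F)*(-4 + f) = -3*(-4 + f)*(-3 + F))
B(w) = 0 (B(w) = (2*w)*0 = 0)
X(m, l) = 0 (X(m, l) = (-36 + 9*4 + 12*4 - 3*4*4)**2 = (-36 + 36 + 48 - 48)**2 = 0**2 = 0)
T = 9 (T = 9 + 0**2 = 9 + 0 = 9)
1/T = 1/9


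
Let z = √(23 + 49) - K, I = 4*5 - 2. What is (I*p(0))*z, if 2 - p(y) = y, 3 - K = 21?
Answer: 648 + 216*√2 ≈ 953.47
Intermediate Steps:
K = -18 (K = 3 - 1*21 = 3 - 21 = -18)
p(y) = 2 - y
I = 18 (I = 20 - 2 = 18)
z = 18 + 6*√2 (z = √(23 + 49) - 1*(-18) = √72 + 18 = 6*√2 + 18 = 18 + 6*√2 ≈ 26.485)
(I*p(0))*z = (18*(2 - 1*0))*(18 + 6*√2) = (18*(2 + 0))*(18 + 6*√2) = (18*2)*(18 + 6*√2) = 36*(18 + 6*√2) = 648 + 216*√2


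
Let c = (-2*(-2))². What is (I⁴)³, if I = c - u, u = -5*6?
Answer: 89762301673555234816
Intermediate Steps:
c = 16 (c = 4² = 16)
u = -30
I = 46 (I = 16 - 1*(-30) = 16 + 30 = 46)
(I⁴)³ = (46⁴)³ = 4477456³ = 89762301673555234816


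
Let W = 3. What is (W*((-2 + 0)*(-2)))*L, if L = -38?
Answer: -456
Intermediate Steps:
(W*((-2 + 0)*(-2)))*L = (3*((-2 + 0)*(-2)))*(-38) = (3*(-2*(-2)))*(-38) = (3*4)*(-38) = 12*(-38) = -456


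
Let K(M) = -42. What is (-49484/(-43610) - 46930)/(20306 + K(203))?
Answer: -2874393/1241170 ≈ -2.3159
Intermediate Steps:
(-49484/(-43610) - 46930)/(20306 + K(203)) = (-49484/(-43610) - 46930)/(20306 - 42) = (-49484*(-1/43610) - 46930)/20264 = (278/245 - 46930)*(1/20264) = -11497572/245*1/20264 = -2874393/1241170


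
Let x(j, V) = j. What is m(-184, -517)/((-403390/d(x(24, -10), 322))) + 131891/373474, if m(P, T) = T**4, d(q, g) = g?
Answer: -4295843177717043349/75327838430 ≈ -5.7029e+7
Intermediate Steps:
m(-184, -517)/((-403390/d(x(24, -10), 322))) + 131891/373474 = (-517)**4/((-403390/322)) + 131891/373474 = 71443409521/((-403390*1/322)) + 131891*(1/373474) = 71443409521/(-201695/161) + 131891/373474 = 71443409521*(-161/201695) + 131891/373474 = -11502388932881/201695 + 131891/373474 = -4295843177717043349/75327838430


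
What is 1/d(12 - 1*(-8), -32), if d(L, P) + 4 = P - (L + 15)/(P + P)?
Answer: -64/2269 ≈ -0.028206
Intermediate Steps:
d(L, P) = -4 + P - (15 + L)/(2*P) (d(L, P) = -4 + (P - (L + 15)/(P + P)) = -4 + (P - (15 + L)/(2*P)) = -4 + P - (15 + L)/(2*P))
1/d(12 - 1*(-8), -32) = 1/((½)*(-15 - (12 - 1*(-8)) + 2*(-32)*(-4 - 32))/(-32)) = 1/((½)*(-1/32)*(-15 - (12 + 8) + 2*(-32)*(-36))) = 1/((½)*(-1/32)*(-15 - 1*20 + 2304)) = 1/((½)*(-1/32)*(-15 - 20 + 2304)) = 1/((½)*(-1/32)*2269) = 1/(-2269/64) = -64/2269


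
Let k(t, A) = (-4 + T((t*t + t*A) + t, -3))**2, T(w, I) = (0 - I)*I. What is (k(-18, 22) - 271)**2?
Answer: 10404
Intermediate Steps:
T(w, I) = -I**2 (T(w, I) = (-I)*I = -I**2)
k(t, A) = 169 (k(t, A) = (-4 - 1*(-3)**2)**2 = (-4 - 1*9)**2 = (-4 - 9)**2 = (-13)**2 = 169)
(k(-18, 22) - 271)**2 = (169 - 271)**2 = (-102)**2 = 10404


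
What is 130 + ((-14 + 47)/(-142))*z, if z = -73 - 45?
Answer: 11177/71 ≈ 157.42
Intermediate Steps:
z = -118
130 + ((-14 + 47)/(-142))*z = 130 + ((-14 + 47)/(-142))*(-118) = 130 + (33*(-1/142))*(-118) = 130 - 33/142*(-118) = 130 + 1947/71 = 11177/71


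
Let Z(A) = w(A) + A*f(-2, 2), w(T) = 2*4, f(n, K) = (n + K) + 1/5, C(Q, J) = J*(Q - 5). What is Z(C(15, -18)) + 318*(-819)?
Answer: -260470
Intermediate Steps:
C(Q, J) = J*(-5 + Q)
f(n, K) = ⅕ + K + n (f(n, K) = (K + n) + ⅕ = ⅕ + K + n)
w(T) = 8
Z(A) = 8 + A/5 (Z(A) = 8 + A*(⅕ + 2 - 2) = 8 + A*(⅕) = 8 + A/5)
Z(C(15, -18)) + 318*(-819) = (8 + (-18*(-5 + 15))/5) + 318*(-819) = (8 + (-18*10)/5) - 260442 = (8 + (⅕)*(-180)) - 260442 = (8 - 36) - 260442 = -28 - 260442 = -260470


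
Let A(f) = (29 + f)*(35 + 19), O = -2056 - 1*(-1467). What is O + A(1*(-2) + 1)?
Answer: 923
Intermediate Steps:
O = -589 (O = -2056 + 1467 = -589)
A(f) = 1566 + 54*f (A(f) = (29 + f)*54 = 1566 + 54*f)
O + A(1*(-2) + 1) = -589 + (1566 + 54*(1*(-2) + 1)) = -589 + (1566 + 54*(-2 + 1)) = -589 + (1566 + 54*(-1)) = -589 + (1566 - 54) = -589 + 1512 = 923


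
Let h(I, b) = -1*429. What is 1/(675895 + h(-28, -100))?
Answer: 1/675466 ≈ 1.4805e-6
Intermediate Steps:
h(I, b) = -429
1/(675895 + h(-28, -100)) = 1/(675895 - 429) = 1/675466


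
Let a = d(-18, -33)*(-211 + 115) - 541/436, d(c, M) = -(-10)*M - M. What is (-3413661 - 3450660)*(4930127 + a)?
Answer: -14840429047538223/436 ≈ -3.4038e+13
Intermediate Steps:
d(c, M) = 9*M (d(c, M) = 10*M - M = 9*M)
a = 12430691/436 (a = (9*(-33))*(-211 + 115) - 541/436 = -297*(-96) - 541*1/436 = 28512 - 541/436 = 12430691/436 ≈ 28511.)
(-3413661 - 3450660)*(4930127 + a) = (-3413661 - 3450660)*(4930127 + 12430691/436) = -6864321*2161966063/436 = -14840429047538223/436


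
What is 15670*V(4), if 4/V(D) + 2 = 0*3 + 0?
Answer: -31340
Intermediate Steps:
V(D) = -2 (V(D) = 4/(-2 + (0*3 + 0)) = 4/(-2 + (0 + 0)) = 4/(-2 + 0) = 4/(-2) = 4*(-½) = -2)
15670*V(4) = 15670*(-2) = -31340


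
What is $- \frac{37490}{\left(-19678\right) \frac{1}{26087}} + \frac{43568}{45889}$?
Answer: $\frac{22440187065087}{451501871} \approx 49701.0$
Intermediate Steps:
$- \frac{37490}{\left(-19678\right) \frac{1}{26087}} + \frac{43568}{45889} = - \frac{37490}{\left(-19678\right) \frac{1}{26087}} + 43568 \cdot \frac{1}{45889} = - \frac{37490}{- \frac{19678}{26087}} + \frac{43568}{45889} = \left(-37490\right) \left(- \frac{26087}{19678}\right) + \frac{43568}{45889} = \frac{489000815}{9839} + \frac{43568}{45889} = \frac{22440187065087}{451501871}$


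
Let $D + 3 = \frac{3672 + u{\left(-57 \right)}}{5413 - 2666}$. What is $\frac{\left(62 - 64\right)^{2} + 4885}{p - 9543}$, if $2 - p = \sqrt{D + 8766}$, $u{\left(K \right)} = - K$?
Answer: $- \frac{128136421903}{250037205017} + \frac{4889 \sqrt{66135920430}}{250037205017} \approx -0.50744$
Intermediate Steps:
$D = - \frac{4512}{2747}$ ($D = -3 + \frac{3672 - -57}{5413 - 2666} = -3 + \frac{3672 + 57}{2747} = -3 + 3729 \cdot \frac{1}{2747} = -3 + \frac{3729}{2747} = - \frac{4512}{2747} \approx -1.6425$)
$p = 2 - \frac{\sqrt{66135920430}}{2747}$ ($p = 2 - \sqrt{- \frac{4512}{2747} + 8766} = 2 - \sqrt{\frac{24075690}{2747}} = 2 - \frac{\sqrt{66135920430}}{2747} \approx -91.618$)
$\frac{\left(62 - 64\right)^{2} + 4885}{p - 9543} = \frac{\left(62 - 64\right)^{2} + 4885}{\left(2 - \frac{\sqrt{66135920430}}{2747}\right) - 9543} = \frac{\left(-2\right)^{2} + 4885}{-9541 - \frac{\sqrt{66135920430}}{2747}} = \frac{4 + 4885}{-9541 - \frac{\sqrt{66135920430}}{2747}} = \frac{4889}{-9541 - \frac{\sqrt{66135920430}}{2747}}$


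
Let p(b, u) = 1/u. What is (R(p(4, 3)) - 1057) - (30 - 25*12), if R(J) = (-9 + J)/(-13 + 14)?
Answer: -2387/3 ≈ -795.67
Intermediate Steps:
R(J) = -9 + J (R(J) = (-9 + J)/1 = (-9 + J)*1 = -9 + J)
(R(p(4, 3)) - 1057) - (30 - 25*12) = ((-9 + 1/3) - 1057) - (30 - 25*12) = ((-9 + 1/3) - 1057) - (30 - 300) = (-26/3 - 1057) - 1*(-270) = -3197/3 + 270 = -2387/3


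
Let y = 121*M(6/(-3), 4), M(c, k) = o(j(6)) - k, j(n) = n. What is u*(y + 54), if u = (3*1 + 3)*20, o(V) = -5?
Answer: -124200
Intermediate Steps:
u = 120 (u = (3 + 3)*20 = 6*20 = 120)
M(c, k) = -5 - k
y = -1089 (y = 121*(-5 - 1*4) = 121*(-5 - 4) = 121*(-9) = -1089)
u*(y + 54) = 120*(-1089 + 54) = 120*(-1035) = -124200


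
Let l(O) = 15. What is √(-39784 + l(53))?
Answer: I*√39769 ≈ 199.42*I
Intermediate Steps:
√(-39784 + l(53)) = √(-39784 + 15) = √(-39769) = I*√39769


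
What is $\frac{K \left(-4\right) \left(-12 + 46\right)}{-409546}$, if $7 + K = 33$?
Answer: $\frac{1768}{204773} \approx 0.008634$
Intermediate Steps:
$K = 26$ ($K = -7 + 33 = 26$)
$\frac{K \left(-4\right) \left(-12 + 46\right)}{-409546} = \frac{26 \left(-4\right) \left(-12 + 46\right)}{-409546} = \left(-104\right) 34 \left(- \frac{1}{409546}\right) = \left(-3536\right) \left(- \frac{1}{409546}\right) = \frac{1768}{204773}$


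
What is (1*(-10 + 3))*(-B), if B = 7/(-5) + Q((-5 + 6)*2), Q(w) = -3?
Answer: -154/5 ≈ -30.800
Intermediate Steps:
B = -22/5 (B = 7/(-5) - 3 = 7*(-⅕) - 3 = -7/5 - 3 = -22/5 ≈ -4.4000)
(1*(-10 + 3))*(-B) = (1*(-10 + 3))*(-1*(-22/5)) = (1*(-7))*(22/5) = -7*22/5 = -154/5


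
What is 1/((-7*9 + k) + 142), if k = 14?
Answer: 1/93 ≈ 0.010753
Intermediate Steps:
1/((-7*9 + k) + 142) = 1/((-7*9 + 14) + 142) = 1/((-63 + 14) + 142) = 1/(-49 + 142) = 1/93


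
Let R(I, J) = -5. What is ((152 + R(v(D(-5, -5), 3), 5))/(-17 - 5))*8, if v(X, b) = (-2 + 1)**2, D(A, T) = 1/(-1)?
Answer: -588/11 ≈ -53.455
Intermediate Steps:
D(A, T) = -1
v(X, b) = 1 (v(X, b) = (-1)**2 = 1)
((152 + R(v(D(-5, -5), 3), 5))/(-17 - 5))*8 = ((152 - 5)/(-17 - 5))*8 = (147/(-22))*8 = (147*(-1/22))*8 = -147/22*8 = -588/11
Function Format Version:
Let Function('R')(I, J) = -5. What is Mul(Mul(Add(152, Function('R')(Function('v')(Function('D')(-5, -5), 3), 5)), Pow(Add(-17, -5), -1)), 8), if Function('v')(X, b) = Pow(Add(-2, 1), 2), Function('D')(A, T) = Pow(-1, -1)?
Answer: Rational(-588, 11) ≈ -53.455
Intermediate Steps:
Function('D')(A, T) = -1
Function('v')(X, b) = 1 (Function('v')(X, b) = Pow(-1, 2) = 1)
Mul(Mul(Add(152, Function('R')(Function('v')(Function('D')(-5, -5), 3), 5)), Pow(Add(-17, -5), -1)), 8) = Mul(Mul(Add(152, -5), Pow(Add(-17, -5), -1)), 8) = Mul(Mul(147, Pow(-22, -1)), 8) = Mul(Mul(147, Rational(-1, 22)), 8) = Mul(Rational(-147, 22), 8) = Rational(-588, 11)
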